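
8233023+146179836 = 154412859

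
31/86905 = 31/86905 = 0.00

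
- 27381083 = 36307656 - 63688739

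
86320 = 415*208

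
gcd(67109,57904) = 7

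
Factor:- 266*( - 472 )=125552=2^4*7^1 * 19^1*59^1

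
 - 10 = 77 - 87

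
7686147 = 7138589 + 547558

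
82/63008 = 41/31504 = 0.00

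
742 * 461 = 342062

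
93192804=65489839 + 27702965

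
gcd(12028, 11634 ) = 2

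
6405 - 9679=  - 3274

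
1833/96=19 + 3/32 = 19.09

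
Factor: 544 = 2^5* 17^1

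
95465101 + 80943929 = 176409030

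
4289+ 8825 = 13114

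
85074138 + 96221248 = 181295386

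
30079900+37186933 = 67266833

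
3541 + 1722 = 5263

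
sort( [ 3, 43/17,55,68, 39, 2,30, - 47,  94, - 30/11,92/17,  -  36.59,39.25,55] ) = [ - 47 , - 36.59, - 30/11, 2,43/17,3, 92/17  ,  30 , 39,39.25,55,55, 68,94]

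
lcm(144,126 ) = 1008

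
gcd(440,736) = 8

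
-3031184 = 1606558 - 4637742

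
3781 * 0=0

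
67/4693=67/4693 = 0.01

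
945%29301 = 945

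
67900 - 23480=44420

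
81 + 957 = 1038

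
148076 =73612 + 74464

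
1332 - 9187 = -7855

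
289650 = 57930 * 5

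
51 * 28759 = 1466709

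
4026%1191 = 453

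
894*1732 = 1548408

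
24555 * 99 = 2430945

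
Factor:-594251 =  - 7^1*23^1 * 3691^1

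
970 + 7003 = 7973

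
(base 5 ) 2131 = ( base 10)291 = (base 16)123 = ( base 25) bg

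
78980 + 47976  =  126956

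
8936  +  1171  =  10107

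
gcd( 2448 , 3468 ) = 204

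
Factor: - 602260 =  - 2^2*5^1*30113^1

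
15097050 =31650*477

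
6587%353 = 233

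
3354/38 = 88 + 5/19= 88.26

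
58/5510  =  1/95 = 0.01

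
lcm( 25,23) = 575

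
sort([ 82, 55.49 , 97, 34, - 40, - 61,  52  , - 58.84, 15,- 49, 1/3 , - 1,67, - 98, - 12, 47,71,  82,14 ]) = [ - 98,-61, - 58.84, - 49, - 40, - 12,  -  1,1/3,14,  15,  34,47, 52,55.49,67, 71, 82 , 82, 97 ] 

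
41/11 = 41/11 = 3.73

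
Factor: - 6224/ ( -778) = 8 = 2^3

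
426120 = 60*7102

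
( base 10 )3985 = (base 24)6m1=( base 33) 3lp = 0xf91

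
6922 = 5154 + 1768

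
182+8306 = 8488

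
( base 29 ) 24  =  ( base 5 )222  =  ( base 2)111110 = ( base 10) 62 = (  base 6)142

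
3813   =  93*41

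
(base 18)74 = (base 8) 202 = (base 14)94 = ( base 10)130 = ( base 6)334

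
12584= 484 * 26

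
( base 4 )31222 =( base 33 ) QG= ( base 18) 2CA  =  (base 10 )874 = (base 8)1552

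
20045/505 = 4009/101 = 39.69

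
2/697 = 2/697=0.00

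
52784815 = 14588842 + 38195973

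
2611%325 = 11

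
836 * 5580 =4664880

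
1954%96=34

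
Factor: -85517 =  - 85517^1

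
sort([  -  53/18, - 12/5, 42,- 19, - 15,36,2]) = [ - 19, - 15 , - 53/18,-12/5, 2,36,  42]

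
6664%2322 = 2020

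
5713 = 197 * 29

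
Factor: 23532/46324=159/313 = 3^1*53^1*313^( - 1 ) 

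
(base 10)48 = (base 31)1H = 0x30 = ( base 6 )120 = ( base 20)28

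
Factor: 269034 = 2^1*3^1  *  44839^1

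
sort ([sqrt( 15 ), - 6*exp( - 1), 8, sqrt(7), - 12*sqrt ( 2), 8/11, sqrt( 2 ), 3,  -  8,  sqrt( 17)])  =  [ - 12*sqrt( 2), - 8, - 6*exp( -1 ), 8/11,sqrt(2),  sqrt(7 ), 3,sqrt( 15 ), sqrt( 17 ),8 ] 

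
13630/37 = 368 + 14/37 = 368.38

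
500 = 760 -260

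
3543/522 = 6  +  137/174 = 6.79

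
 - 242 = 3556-3798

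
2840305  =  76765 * 37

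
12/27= 4/9 =0.44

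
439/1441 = 439/1441=0.30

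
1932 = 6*322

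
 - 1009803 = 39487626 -40497429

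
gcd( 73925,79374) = 1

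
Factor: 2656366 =2^1*1328183^1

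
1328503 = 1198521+129982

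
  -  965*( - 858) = 827970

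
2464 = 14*176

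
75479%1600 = 279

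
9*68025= 612225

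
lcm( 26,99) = 2574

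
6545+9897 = 16442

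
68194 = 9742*7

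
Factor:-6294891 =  - 3^1 * 31^1*113^1*599^1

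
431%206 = 19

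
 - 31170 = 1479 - 32649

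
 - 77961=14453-92414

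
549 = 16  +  533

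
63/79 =63/79=0.80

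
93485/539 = 173 + 34/77 =173.44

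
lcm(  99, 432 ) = 4752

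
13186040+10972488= 24158528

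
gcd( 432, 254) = 2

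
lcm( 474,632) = 1896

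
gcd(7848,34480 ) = 8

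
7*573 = 4011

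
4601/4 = 1150 + 1/4 = 1150.25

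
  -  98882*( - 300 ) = 29664600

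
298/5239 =298/5239 = 0.06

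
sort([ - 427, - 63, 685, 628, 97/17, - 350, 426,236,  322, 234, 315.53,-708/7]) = [ -427, - 350, - 708/7,  -  63, 97/17, 234, 236, 315.53,322, 426, 628, 685]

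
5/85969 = 5/85969 = 0.00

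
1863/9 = 207 = 207.00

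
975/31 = 31 + 14/31 = 31.45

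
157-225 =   -  68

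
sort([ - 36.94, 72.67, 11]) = [ - 36.94, 11,72.67]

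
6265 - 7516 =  - 1251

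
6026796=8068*747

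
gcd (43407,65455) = 689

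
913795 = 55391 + 858404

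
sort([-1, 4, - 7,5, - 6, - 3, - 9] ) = [ - 9, - 7 , - 6,-3, - 1,4, 5]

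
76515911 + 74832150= 151348061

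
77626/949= 77626/949= 81.80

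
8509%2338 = 1495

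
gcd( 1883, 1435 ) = 7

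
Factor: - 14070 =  - 2^1 * 3^1 * 5^1*7^1*67^1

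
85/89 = 85/89 = 0.96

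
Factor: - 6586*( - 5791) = 38139526 = 2^1*37^1*89^1*5791^1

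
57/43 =1 + 14/43 = 1.33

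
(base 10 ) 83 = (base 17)4F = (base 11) 76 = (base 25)38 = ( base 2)1010011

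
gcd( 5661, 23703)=3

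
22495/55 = 409=409.00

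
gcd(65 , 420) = 5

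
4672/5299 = 4672/5299 = 0.88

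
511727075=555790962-44063887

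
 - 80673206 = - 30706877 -49966329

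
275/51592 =275/51592 = 0.01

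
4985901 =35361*141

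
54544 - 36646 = 17898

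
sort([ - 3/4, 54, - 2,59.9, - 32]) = [ - 32, - 2, - 3/4, 54,  59.9]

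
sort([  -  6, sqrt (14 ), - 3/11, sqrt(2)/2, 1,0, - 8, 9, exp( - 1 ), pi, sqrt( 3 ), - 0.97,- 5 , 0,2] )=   [ - 8, - 6, - 5, - 0.97,  -  3/11, 0,  0, exp( - 1 ),  sqrt(2)/2,1,sqrt ( 3), 2 , pi, sqrt(14 ), 9 ] 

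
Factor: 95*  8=2^3*5^1*19^1 = 760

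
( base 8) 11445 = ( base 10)4901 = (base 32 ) 4P5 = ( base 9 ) 6645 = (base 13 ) 2300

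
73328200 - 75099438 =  - 1771238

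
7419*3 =22257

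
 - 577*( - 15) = 8655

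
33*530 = 17490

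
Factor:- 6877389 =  - 3^1* 2292463^1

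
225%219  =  6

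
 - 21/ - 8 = 21/8 = 2.62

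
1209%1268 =1209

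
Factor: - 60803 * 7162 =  - 2^1*41^1*1483^1*3581^1 = -435471086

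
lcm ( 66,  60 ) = 660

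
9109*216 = 1967544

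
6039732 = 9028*669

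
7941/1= 7941  =  7941.00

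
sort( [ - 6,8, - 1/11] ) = [-6,  -  1/11, 8] 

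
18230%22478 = 18230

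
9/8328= 3/2776 = 0.00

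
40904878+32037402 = 72942280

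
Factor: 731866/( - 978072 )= - 2^( - 2 ) * 3^( - 1)*83^(-1 )*491^( - 1 )*365933^1=- 365933/489036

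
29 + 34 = 63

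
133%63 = 7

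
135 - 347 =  - 212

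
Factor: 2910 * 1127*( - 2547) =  - 2^1*3^3*5^1*7^2* 23^1*97^1*283^1 = -  8353064790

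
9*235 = 2115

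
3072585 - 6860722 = -3788137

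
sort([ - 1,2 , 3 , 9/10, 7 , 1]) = [ - 1,9/10,1,2, 3,7] 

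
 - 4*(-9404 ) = 37616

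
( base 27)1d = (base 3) 1111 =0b101000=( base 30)1A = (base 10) 40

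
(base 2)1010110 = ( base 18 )4e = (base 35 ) 2g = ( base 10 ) 86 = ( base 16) 56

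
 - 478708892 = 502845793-981554685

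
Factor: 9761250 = 2^1 * 3^1*5^4*19^1*137^1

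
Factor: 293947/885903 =3^( - 1)*17^1*47^(-1) *61^ ( - 1)*103^( - 1)* 17291^1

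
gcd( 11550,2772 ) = 462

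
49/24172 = 49/24172=0.00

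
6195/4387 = 1 +1808/4387 = 1.41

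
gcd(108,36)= 36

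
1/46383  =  1/46383= 0.00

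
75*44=3300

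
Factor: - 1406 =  -2^1*19^1 *37^1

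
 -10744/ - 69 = 155 + 49/69 = 155.71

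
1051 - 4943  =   - 3892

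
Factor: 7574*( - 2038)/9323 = -15435812/9323 = -2^2*7^1 * 541^1*1019^1*9323^( - 1)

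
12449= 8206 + 4243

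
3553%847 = 165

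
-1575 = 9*( - 175 )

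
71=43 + 28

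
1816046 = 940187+875859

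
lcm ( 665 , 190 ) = 1330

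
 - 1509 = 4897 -6406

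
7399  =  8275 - 876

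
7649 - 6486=1163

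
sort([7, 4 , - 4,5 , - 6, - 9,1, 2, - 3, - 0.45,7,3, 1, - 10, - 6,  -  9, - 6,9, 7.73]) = [-10, - 9, - 9, - 6 , - 6, - 6, - 4, - 3 , - 0.45, 1, 1, 2 , 3,4,5, 7,7, 7.73,9 ] 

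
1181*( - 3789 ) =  - 4474809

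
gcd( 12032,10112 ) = 128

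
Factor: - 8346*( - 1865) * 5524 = 85982661960 = 2^3*3^1*5^1*13^1 * 107^1*373^1*1381^1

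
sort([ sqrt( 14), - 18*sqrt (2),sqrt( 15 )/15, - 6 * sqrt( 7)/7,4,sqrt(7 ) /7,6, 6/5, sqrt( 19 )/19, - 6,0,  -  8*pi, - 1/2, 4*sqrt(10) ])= [-18*sqrt ( 2 ) , - 8*pi , -6, - 6*sqrt(7 )/7, - 1/2, 0,sqrt( 19 ) /19, sqrt(15 ) /15, sqrt(7)/7 , 6/5,sqrt(14),4,6, 4*sqrt( 10 )] 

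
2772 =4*693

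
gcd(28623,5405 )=47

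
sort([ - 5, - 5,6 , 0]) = [-5 ,- 5, 0,  6] 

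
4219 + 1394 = 5613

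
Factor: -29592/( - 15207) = 2^3*3^2*37^( - 1)=   72/37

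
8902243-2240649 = 6661594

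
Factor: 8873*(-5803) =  - 7^1*19^1 * 467^1 * 829^1 = -51490019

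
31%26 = 5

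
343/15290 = 343/15290 = 0.02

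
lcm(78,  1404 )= 1404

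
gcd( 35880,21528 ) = 7176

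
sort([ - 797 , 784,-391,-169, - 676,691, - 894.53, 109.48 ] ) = [ - 894.53,  -  797, - 676, - 391,-169,109.48 , 691, 784 ]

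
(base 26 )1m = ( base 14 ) 36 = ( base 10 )48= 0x30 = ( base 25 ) 1n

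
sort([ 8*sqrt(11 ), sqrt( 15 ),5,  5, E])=[E, sqrt(15), 5, 5,8*sqrt( 11)] 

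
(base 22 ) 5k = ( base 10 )130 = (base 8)202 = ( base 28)4I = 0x82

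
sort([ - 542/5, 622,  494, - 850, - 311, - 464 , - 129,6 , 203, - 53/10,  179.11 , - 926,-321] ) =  [ - 926,-850, - 464, - 321, - 311 , - 129,-542/5, - 53/10,6, 179.11,203, 494 , 622 ]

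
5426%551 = 467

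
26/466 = 13/233 = 0.06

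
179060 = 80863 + 98197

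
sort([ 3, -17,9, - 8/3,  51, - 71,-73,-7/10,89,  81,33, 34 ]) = [ - 73,  -  71, - 17, - 8/3, - 7/10,3,9,33,34,51,81,89] 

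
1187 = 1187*1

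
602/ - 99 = - 7 + 91/99 = - 6.08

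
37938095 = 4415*8593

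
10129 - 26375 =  - 16246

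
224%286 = 224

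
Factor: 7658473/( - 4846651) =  - 41^ (-1)*118211^ (-1)*7658473^1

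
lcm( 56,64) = 448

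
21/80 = 21/80= 0.26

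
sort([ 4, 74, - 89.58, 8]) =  [ - 89.58, 4,  8,  74] 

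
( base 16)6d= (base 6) 301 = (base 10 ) 109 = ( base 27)41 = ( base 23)4h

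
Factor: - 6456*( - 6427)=41492712 = 2^3 * 3^1*269^1 * 6427^1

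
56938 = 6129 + 50809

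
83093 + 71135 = 154228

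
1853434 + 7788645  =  9642079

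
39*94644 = 3691116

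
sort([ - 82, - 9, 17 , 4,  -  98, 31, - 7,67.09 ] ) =[ - 98,-82, - 9, - 7, 4, 17,31,67.09]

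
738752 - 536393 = 202359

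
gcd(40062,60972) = 6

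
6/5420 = 3/2710 = 0.00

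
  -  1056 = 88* ( - 12)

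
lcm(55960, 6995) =55960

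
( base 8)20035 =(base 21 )IDA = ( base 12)4911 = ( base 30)941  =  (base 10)8221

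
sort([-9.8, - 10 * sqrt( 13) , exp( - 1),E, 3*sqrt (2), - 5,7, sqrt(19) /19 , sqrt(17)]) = [ - 10 *sqrt (13 )  , - 9.8,  -  5,  sqrt(19)/19,exp(- 1), E,  sqrt(17),  3*sqrt( 2),  7 ]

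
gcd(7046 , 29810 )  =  542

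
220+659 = 879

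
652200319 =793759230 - 141558911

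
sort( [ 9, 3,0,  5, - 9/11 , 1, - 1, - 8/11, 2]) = [ - 1, - 9/11,- 8/11 , 0,  1 , 2, 3, 5,9 ] 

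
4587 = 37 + 4550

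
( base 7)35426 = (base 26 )DD8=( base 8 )21656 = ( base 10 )9134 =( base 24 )FKE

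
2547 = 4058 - 1511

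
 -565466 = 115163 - 680629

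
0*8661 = 0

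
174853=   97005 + 77848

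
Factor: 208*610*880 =111654400 = 2^9*5^2*11^1*13^1*61^1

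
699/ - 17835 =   -  1 + 5712/5945 = - 0.04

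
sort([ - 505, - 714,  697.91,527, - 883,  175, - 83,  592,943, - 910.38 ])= [-910.38, - 883, - 714, - 505, - 83,175,527,592, 697.91,943]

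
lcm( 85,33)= 2805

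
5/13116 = 5/13116 = 0.00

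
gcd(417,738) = 3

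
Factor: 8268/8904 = 2^(  -  1)*7^ (-1 )*13^1 =13/14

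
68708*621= 42667668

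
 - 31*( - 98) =3038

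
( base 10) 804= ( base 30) QO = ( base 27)12l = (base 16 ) 324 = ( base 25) 174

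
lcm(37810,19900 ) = 378100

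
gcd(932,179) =1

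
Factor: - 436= - 2^2*109^1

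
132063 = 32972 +99091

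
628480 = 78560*8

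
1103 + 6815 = 7918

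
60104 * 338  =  20315152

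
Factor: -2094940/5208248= - 523735/1302062 = - 2^(-1) * 5^1 * 19^1 * 31^( - 1 )*37^1*149^1 * 21001^( - 1)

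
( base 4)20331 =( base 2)1000111101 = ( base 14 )2cd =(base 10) 573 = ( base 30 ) j3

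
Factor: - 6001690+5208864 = -792826 = - 2^1*396413^1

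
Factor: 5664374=2^1*2832187^1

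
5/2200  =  1/440 = 0.00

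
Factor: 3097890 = 2^1*3^2  *  5^1*34421^1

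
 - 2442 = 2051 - 4493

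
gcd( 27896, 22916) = 4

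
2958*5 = 14790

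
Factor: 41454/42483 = 2^1 * 3^1*17^(-2) * 47^1  =  282/289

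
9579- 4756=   4823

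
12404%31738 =12404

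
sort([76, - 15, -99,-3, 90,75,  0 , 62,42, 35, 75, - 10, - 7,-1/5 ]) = [-99, - 15, - 10, - 7 ,  -  3,-1/5 , 0, 35,  42,  62, 75, 75 , 76, 90]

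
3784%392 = 256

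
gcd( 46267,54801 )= 1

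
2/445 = 2/445 = 0.00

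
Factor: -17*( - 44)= 748= 2^2*11^1*17^1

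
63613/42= 1514 + 25/42= 1514.60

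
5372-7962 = - 2590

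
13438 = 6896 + 6542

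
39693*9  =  357237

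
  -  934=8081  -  9015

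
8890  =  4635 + 4255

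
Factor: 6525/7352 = 2^( - 3) * 3^2 * 5^2*29^1*919^( - 1) 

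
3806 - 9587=-5781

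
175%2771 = 175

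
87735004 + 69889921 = 157624925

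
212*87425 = 18534100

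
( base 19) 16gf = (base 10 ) 9344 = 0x2480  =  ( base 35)7ly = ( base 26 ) DLA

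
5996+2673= 8669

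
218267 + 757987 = 976254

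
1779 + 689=2468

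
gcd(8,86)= 2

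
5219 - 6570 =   -  1351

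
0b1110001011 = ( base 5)12112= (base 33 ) rg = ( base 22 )1J5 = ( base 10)907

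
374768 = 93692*4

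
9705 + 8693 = 18398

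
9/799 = 9/799  =  0.01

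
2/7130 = 1/3565 =0.00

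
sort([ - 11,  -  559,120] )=[ - 559, - 11, 120]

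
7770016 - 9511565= - 1741549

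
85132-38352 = 46780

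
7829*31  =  242699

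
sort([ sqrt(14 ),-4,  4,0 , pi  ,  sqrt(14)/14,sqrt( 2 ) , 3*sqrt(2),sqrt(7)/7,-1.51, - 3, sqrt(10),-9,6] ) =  [ - 9, - 4, - 3,-1.51, 0, sqrt(14)/14, sqrt( 7)/7,  sqrt( 2 ),pi,sqrt(10 ),sqrt( 14),4 , 3*sqrt(2),  6 ]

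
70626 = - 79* ( - 894) 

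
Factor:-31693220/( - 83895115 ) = 2^2*13^1*29^( - 1) *79^1*1543^1*578587^( - 1 ) = 6338644/16779023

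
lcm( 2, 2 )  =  2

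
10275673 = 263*39071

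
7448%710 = 348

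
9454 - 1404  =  8050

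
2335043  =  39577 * 59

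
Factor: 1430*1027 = 1468610 = 2^1 * 5^1*11^1*13^2  *79^1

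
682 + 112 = 794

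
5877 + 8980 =14857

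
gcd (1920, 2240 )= 320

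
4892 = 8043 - 3151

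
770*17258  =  13288660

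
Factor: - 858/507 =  - 2^1*11^1*13^( - 1) = - 22/13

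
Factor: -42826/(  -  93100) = 2^(- 1 ) *5^( - 2)*23^1 = 23/50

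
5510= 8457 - 2947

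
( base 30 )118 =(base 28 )15e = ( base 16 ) 3AA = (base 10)938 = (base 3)1021202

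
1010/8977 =1010/8977 = 0.11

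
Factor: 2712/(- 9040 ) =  - 2^ ( - 1 )*3^1*5^( - 1)  =  - 3/10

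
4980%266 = 192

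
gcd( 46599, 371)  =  7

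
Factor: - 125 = -5^3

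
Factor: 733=733^1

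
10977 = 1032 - -9945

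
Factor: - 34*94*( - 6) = 19176= 2^3*3^1*17^1*47^1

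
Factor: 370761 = 3^1 * 83^1*1489^1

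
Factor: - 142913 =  - 241^1*593^1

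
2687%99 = 14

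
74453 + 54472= 128925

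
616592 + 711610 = 1328202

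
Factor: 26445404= 2^2*17^1*388903^1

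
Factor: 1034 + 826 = 2^2 * 3^1*5^1*31^1 = 1860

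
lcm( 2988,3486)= 20916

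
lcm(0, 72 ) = 0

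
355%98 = 61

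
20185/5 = 4037  =  4037.00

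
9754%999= 763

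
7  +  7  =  14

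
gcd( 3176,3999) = 1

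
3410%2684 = 726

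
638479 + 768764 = 1407243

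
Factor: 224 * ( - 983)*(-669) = 147308448 = 2^5 * 3^1*7^1*223^1 * 983^1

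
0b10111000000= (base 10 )1472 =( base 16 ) 5c0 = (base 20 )3DC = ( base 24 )2D8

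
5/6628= 5/6628 = 0.00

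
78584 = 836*94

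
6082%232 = 50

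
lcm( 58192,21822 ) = 174576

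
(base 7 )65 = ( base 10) 47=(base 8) 57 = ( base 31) 1g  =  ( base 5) 142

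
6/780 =1/130 = 0.01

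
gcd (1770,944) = 118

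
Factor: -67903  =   - 11^1*6173^1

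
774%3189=774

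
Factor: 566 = 2^1 * 283^1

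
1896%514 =354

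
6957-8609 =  - 1652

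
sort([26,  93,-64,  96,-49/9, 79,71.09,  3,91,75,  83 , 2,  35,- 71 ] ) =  [ - 71, - 64, - 49/9, 2,  3,26,35, 71.09 , 75, 79,83 , 91, 93,96 ]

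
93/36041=93/36041 = 0.00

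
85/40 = 17/8 = 2.12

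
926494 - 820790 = 105704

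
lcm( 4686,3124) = 9372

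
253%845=253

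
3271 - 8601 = - 5330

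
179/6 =179/6 = 29.83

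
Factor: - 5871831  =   - 3^1*7^1*23^1* 12157^1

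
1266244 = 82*15442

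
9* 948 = 8532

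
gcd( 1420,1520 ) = 20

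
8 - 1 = 7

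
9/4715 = 9/4715=0.00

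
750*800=600000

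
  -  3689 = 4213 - 7902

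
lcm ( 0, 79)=0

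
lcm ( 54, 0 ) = 0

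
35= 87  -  52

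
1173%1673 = 1173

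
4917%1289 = 1050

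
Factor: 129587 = 129587^1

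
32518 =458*71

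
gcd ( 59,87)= 1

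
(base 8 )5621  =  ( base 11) 2252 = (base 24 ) 539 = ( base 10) 2961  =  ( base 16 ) b91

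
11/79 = 11/79 = 0.14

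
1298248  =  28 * 46366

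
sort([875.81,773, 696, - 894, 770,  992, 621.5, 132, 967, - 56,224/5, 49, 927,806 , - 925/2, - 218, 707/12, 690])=[ - 894, - 925/2, - 218, - 56,224/5, 49, 707/12 , 132, 621.5, 690,696, 770, 773,  806, 875.81,927,  967,992 ] 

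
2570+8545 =11115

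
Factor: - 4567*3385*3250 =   -  2^1*5^4*13^1 * 677^1 * 4567^1 = -50242708750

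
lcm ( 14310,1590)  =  14310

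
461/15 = 461/15 = 30.73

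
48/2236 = 12/559= 0.02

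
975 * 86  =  83850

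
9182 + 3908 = 13090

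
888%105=48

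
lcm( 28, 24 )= 168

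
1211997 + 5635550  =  6847547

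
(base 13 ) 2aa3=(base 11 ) 4742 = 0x1849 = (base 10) 6217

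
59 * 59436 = 3506724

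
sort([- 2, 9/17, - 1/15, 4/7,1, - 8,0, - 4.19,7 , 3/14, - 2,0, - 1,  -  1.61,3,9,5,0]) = [ - 8  , -4.19,-2, - 2 , - 1.61, - 1, - 1/15,0, 0,  0,3/14,9/17,  4/7, 1, 3, 5,7,9 ] 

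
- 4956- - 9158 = 4202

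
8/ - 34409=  - 1+34401/34409= -  0.00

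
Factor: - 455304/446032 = - 2^( - 1 )*3^1*311^1*457^ (-1) = -933/914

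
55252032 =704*78483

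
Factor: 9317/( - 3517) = - 7^1*11^3*3517^(  -  1)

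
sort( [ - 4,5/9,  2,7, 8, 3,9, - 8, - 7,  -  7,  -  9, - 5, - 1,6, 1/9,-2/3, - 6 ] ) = [ - 9,  -  8, - 7,-7, - 6,-5,- 4, - 1, - 2/3, 1/9,5/9,2,3,6,7 , 8,9 ] 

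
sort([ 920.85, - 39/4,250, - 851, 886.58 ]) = [ - 851 , - 39/4, 250, 886.58, 920.85 ]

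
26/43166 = 13/21583 = 0.00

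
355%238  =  117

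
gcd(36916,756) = 4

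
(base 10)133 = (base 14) 97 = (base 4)2011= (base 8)205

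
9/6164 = 9/6164 = 0.00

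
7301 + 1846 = 9147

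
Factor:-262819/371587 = - 262819^1*371587^( - 1 ) 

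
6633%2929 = 775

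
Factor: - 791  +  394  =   - 397  =  - 397^1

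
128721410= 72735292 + 55986118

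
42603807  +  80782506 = 123386313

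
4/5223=4/5223  =  0.00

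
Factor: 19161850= 2^1*5^2 * 157^1 * 2441^1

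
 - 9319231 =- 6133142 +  - 3186089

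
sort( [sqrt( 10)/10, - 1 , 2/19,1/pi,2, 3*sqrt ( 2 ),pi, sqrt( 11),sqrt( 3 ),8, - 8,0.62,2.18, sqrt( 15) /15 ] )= [ - 8, - 1,2/19,sqrt ( 15) /15,sqrt( 10) /10,1/pi,0.62, sqrt( 3),2,2.18,pi, sqrt( 11),3*sqrt( 2 ) , 8 ]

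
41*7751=317791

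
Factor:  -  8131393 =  - 31^1*262303^1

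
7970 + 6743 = 14713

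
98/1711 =98/1711 = 0.06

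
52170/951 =17390/317= 54.86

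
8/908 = 2/227 = 0.01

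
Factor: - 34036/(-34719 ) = 2^2 * 3^ ( - 1)*67^1*71^( - 1)*127^1*163^(  -  1 ) 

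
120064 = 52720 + 67344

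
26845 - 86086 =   -  59241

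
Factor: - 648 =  - 2^3*3^4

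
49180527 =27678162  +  21502365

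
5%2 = 1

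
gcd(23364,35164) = 236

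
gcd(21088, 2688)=32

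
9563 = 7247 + 2316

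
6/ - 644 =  - 1+ 319/322 = - 0.01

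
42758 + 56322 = 99080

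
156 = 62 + 94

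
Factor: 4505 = 5^1*17^1 * 53^1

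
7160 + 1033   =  8193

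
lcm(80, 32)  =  160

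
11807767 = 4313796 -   -  7493971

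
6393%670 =363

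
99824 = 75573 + 24251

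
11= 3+8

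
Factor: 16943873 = 16943873^1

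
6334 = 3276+3058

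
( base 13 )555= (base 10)915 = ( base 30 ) 10F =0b1110010011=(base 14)495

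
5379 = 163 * 33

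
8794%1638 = 604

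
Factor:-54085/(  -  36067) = 5^1*29^1*373^1*36067^(  -  1) 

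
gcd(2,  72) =2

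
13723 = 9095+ 4628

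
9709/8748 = 9709/8748= 1.11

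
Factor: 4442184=2^3 * 3^2*103^1*599^1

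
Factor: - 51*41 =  - 2091= - 3^1*17^1*41^1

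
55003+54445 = 109448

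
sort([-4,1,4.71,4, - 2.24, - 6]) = [-6, - 4, - 2.24, 1,  4,4.71 ]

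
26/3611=26/3611 =0.01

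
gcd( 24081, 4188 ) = 1047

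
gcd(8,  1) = 1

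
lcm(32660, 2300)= 163300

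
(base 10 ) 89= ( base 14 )65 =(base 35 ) 2J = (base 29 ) 32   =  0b1011001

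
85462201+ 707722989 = 793185190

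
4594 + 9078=13672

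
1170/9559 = 1170/9559 = 0.12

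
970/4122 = 485/2061= 0.24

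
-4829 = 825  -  5654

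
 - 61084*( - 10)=610840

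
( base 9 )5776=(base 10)4281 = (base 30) 4ml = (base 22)8ID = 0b1000010111001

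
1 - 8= - 7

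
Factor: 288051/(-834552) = - 96017/278184 = -2^( - 3)*3^ (-1 )*67^(-1)*173^(-1)*96017^1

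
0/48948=0 = 0.00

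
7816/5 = 7816/5 = 1563.20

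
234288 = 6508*36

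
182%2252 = 182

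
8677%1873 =1185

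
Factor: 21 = 3^1*7^1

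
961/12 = 80 + 1/12 = 80.08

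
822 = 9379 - 8557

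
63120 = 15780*4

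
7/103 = 7/103  =  0.07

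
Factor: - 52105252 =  - 2^2* 3089^1*4217^1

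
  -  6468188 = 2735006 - 9203194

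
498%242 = 14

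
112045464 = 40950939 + 71094525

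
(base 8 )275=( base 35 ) 5E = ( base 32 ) 5t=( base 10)189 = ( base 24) 7l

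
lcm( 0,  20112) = 0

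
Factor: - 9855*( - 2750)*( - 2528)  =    -  2^6*3^3*5^4*11^1*73^1*79^1 = - 68511960000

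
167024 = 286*584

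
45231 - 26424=18807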